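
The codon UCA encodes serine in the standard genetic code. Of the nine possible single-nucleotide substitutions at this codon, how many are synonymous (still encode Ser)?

Position 1: none → 0 synonymous.
Position 2: none → 0 synonymous.
Position 3: UCU, UCC, UCG → 3 synonymous.
Total: 0 + 0 + 3 = 3.

3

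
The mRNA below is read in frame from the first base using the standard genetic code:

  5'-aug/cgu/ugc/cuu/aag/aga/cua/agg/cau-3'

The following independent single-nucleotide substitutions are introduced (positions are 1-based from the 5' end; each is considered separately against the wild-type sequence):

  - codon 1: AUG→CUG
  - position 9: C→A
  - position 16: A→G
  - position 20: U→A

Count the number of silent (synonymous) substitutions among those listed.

0

Codon 1: AUG (Met) → CUG (Leu) — missense.
Codon 3: UGC (Cys) → UGA (Stop) — nonsense.
Codon 6: AGA (Arg) → GGA (Gly) — missense.
Codon 7: CUA (Leu) → CAA (Gln) — missense.
Synonymous: 0 of 4.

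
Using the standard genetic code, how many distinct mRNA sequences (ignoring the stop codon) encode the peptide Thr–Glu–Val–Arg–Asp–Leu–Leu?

Thr: 4 codons.
Glu: 2 codons.
Val: 4 codons.
Arg: 6 codons.
Asp: 2 codons.
Leu: 6 codons.
Leu: 6 codons.
4 × 2 × 4 × 6 × 2 × 6 × 6 = 13824.

13824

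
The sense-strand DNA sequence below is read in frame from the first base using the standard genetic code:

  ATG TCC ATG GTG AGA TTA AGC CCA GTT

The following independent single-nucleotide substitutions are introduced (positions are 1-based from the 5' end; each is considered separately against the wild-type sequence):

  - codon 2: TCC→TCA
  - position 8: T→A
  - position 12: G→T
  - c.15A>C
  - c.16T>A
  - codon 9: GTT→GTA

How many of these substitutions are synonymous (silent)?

Codon 2: TCC (Ser) → TCA (Ser) — synonymous.
Codon 3: ATG (Met) → AAG (Lys) — missense.
Codon 4: GTG (Val) → GTT (Val) — synonymous.
Codon 5: AGA (Arg) → AGC (Ser) — missense.
Codon 6: TTA (Leu) → ATA (Ile) — missense.
Codon 9: GTT (Val) → GTA (Val) — synonymous.
Synonymous: 3 of 6.

3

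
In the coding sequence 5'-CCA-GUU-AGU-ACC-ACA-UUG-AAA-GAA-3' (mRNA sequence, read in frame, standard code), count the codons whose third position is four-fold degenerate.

4

Codon 1 CCA (Pro): third position 4-fold.
Codon 2 GUU (Val): third position 4-fold.
Codon 3 AGU (Ser): third position 2-fold.
Codon 4 ACC (Thr): third position 4-fold.
Codon 5 ACA (Thr): third position 4-fold.
Codon 6 UUG (Leu): third position 2-fold.
Codon 7 AAA (Lys): third position 2-fold.
Codon 8 GAA (Glu): third position 2-fold.
Four-fold degenerate third positions: 4.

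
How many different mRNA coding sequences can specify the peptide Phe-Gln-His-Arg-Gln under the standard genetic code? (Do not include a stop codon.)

96

Phe: 2 codons.
Gln: 2 codons.
His: 2 codons.
Arg: 6 codons.
Gln: 2 codons.
2 × 2 × 2 × 6 × 2 = 96.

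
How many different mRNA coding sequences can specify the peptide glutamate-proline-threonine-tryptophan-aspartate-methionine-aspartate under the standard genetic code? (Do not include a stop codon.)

128

Glu: 2 codons.
Pro: 4 codons.
Thr: 4 codons.
Trp: 1 codon.
Asp: 2 codons.
Met: 1 codon.
Asp: 2 codons.
2 × 4 × 4 × 1 × 2 × 1 × 2 = 128.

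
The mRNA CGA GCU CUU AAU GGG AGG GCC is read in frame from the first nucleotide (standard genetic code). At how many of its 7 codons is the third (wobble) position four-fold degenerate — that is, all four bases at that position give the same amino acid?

5

Codon 1 CGA (Arg): third position 4-fold.
Codon 2 GCU (Ala): third position 4-fold.
Codon 3 CUU (Leu): third position 4-fold.
Codon 4 AAU (Asn): third position 2-fold.
Codon 5 GGG (Gly): third position 4-fold.
Codon 6 AGG (Arg): third position 2-fold.
Codon 7 GCC (Ala): third position 4-fold.
Four-fold degenerate third positions: 5.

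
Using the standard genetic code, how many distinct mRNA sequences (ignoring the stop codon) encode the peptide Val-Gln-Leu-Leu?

288

Val: 4 codons.
Gln: 2 codons.
Leu: 6 codons.
Leu: 6 codons.
4 × 2 × 6 × 6 = 288.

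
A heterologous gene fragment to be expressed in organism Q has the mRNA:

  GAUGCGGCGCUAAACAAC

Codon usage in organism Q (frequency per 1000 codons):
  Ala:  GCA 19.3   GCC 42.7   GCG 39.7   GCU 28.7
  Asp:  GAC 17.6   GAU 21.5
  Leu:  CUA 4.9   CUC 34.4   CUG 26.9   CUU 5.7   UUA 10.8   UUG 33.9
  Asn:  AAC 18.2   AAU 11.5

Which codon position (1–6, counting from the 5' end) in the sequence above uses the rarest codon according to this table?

Codon 1 GAU (Asp): 21.5 per 1000.
Codon 2 GCG (Ala): 39.7 per 1000.
Codon 3 GCG (Ala): 39.7 per 1000.
Codon 4 CUA (Leu): 4.9 per 1000.
Codon 5 AAC (Asn): 18.2 per 1000.
Codon 6 AAC (Asn): 18.2 per 1000.
Lowest frequency is 4.9 at codon 4.

4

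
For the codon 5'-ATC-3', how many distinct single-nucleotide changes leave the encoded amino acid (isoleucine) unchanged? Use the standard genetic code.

2

Position 1: none → 0 synonymous.
Position 2: none → 0 synonymous.
Position 3: ATT, ATA → 2 synonymous.
Total: 0 + 0 + 2 = 2.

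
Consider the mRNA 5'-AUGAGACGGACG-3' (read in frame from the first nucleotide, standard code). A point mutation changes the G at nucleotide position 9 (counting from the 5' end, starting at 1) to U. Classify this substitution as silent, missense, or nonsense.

Position 9 falls in codon 3: CGG → Arg.
After the substitution the codon is CGU → Arg.
Both encode Arg, so the change is synonymous.

silent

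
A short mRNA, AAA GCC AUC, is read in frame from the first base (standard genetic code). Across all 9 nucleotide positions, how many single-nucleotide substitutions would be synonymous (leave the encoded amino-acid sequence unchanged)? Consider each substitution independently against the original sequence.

6

Codon 1 (AAA, Lys): 1 synonymous substitution.
Codon 2 (GCC, Ala): 3 synonymous substitutions.
Codon 3 (AUC, Ile): 2 synonymous substitutions.
Total: 1 + 3 + 2 = 6.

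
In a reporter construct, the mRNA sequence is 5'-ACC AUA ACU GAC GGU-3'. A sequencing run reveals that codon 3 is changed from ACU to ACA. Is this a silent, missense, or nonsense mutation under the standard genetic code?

Position 9 falls in codon 3: ACU → Thr.
After the substitution the codon is ACA → Thr.
Both encode Thr, so the change is synonymous.

silent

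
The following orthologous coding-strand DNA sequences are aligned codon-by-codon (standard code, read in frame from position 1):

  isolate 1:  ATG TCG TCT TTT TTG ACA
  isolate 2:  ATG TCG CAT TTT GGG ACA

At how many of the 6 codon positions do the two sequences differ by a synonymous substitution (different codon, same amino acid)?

Codon 1: ATG Met / ATG Met — identical.
Codon 2: TCG Ser / TCG Ser — identical.
Codon 3: TCT Ser / CAT His — nonsynonymous.
Codon 4: TTT Phe / TTT Phe — identical.
Codon 5: TTG Leu / GGG Gly — nonsynonymous.
Codon 6: ACA Thr / ACA Thr — identical.
Synonymous differences: 0.

0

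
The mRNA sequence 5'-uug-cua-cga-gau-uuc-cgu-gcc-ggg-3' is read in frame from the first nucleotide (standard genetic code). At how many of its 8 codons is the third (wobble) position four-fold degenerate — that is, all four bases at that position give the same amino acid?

5

Codon 1 UUG (Leu): third position 2-fold.
Codon 2 CUA (Leu): third position 4-fold.
Codon 3 CGA (Arg): third position 4-fold.
Codon 4 GAU (Asp): third position 2-fold.
Codon 5 UUC (Phe): third position 2-fold.
Codon 6 CGU (Arg): third position 4-fold.
Codon 7 GCC (Ala): third position 4-fold.
Codon 8 GGG (Gly): third position 4-fold.
Four-fold degenerate third positions: 5.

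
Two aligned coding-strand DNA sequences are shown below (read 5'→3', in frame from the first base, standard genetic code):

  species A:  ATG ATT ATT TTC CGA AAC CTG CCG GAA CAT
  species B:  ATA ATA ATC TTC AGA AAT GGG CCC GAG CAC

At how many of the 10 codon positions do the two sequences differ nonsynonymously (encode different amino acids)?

Codon 1: ATG Met / ATA Ile — nonsynonymous.
Codon 2: ATT Ile / ATA Ile — synonymous.
Codon 3: ATT Ile / ATC Ile — synonymous.
Codon 4: TTC Phe / TTC Phe — identical.
Codon 5: CGA Arg / AGA Arg — synonymous.
Codon 6: AAC Asn / AAT Asn — synonymous.
Codon 7: CTG Leu / GGG Gly — nonsynonymous.
Codon 8: CCG Pro / CCC Pro — synonymous.
Codon 9: GAA Glu / GAG Glu — synonymous.
Codon 10: CAT His / CAC His — synonymous.
Nonsynonymous differences: 2.

2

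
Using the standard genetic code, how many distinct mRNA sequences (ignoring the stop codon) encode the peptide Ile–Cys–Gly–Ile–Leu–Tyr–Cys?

Ile: 3 codons.
Cys: 2 codons.
Gly: 4 codons.
Ile: 3 codons.
Leu: 6 codons.
Tyr: 2 codons.
Cys: 2 codons.
3 × 2 × 4 × 3 × 6 × 2 × 2 = 1728.

1728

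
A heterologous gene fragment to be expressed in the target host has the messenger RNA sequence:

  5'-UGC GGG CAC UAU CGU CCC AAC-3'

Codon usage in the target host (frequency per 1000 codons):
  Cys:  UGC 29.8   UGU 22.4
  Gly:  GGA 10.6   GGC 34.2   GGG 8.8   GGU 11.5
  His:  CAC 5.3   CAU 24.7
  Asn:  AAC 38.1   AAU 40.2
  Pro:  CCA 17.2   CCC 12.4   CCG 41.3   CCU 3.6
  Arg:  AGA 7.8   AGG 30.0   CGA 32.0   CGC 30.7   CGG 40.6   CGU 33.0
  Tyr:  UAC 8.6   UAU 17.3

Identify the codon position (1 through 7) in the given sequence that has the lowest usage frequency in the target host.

Codon 1 UGC (Cys): 29.8 per 1000.
Codon 2 GGG (Gly): 8.8 per 1000.
Codon 3 CAC (His): 5.3 per 1000.
Codon 4 UAU (Tyr): 17.3 per 1000.
Codon 5 CGU (Arg): 33.0 per 1000.
Codon 6 CCC (Pro): 12.4 per 1000.
Codon 7 AAC (Asn): 38.1 per 1000.
Lowest frequency is 5.3 at codon 3.

3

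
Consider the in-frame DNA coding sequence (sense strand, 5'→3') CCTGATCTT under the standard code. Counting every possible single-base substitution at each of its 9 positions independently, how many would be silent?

Codon 1 (CCT, Pro): 3 synonymous substitutions.
Codon 2 (GAT, Asp): 1 synonymous substitution.
Codon 3 (CTT, Leu): 3 synonymous substitutions.
Total: 3 + 1 + 3 = 7.

7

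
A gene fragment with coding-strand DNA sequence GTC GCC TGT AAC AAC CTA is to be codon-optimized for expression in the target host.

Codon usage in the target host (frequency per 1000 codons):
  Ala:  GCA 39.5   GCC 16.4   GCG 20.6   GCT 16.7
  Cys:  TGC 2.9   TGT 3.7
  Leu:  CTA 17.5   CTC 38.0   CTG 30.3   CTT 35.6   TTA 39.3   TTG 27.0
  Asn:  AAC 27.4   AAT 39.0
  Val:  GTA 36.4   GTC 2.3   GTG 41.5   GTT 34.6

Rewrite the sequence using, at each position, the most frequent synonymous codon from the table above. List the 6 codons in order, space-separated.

Codon 1 (Val): best is GTG at 41.5.
Codon 2 (Ala): best is GCA at 39.5.
Codon 3 (Cys): best is TGT at 3.7.
Codon 4 (Asn): best is AAT at 39.0.
Codon 5 (Asn): best is AAT at 39.0.
Codon 6 (Leu): best is TTA at 39.3.

GTG GCA TGT AAT AAT TTA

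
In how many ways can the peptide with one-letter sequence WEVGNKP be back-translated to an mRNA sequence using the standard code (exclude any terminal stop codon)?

512

Trp: 1 codon.
Glu: 2 codons.
Val: 4 codons.
Gly: 4 codons.
Asn: 2 codons.
Lys: 2 codons.
Pro: 4 codons.
1 × 2 × 4 × 4 × 2 × 2 × 4 = 512.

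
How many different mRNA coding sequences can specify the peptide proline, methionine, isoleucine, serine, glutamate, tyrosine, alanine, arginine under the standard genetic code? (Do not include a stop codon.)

Pro: 4 codons.
Met: 1 codon.
Ile: 3 codons.
Ser: 6 codons.
Glu: 2 codons.
Tyr: 2 codons.
Ala: 4 codons.
Arg: 6 codons.
4 × 1 × 3 × 6 × 2 × 2 × 4 × 6 = 6912.

6912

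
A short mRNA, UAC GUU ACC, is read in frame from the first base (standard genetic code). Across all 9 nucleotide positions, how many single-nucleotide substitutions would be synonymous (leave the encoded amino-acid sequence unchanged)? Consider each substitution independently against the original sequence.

7

Codon 1 (UAC, Tyr): 1 synonymous substitution.
Codon 2 (GUU, Val): 3 synonymous substitutions.
Codon 3 (ACC, Thr): 3 synonymous substitutions.
Total: 1 + 3 + 3 = 7.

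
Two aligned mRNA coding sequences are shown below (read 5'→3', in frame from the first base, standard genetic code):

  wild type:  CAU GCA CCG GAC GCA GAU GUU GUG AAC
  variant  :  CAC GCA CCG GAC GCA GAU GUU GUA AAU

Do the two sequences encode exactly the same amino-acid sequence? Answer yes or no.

Codon 1: CAU His / CAC His — synonymous.
Codon 2: GCA Ala / GCA Ala — identical.
Codon 3: CCG Pro / CCG Pro — identical.
Codon 4: GAC Asp / GAC Asp — identical.
Codon 5: GCA Ala / GCA Ala — identical.
Codon 6: GAU Asp / GAU Asp — identical.
Codon 7: GUU Val / GUU Val — identical.
Codon 8: GUG Val / GUA Val — synonymous.
Codon 9: AAC Asn / AAU Asn — synonymous.
Nonsynonymous differences: 0 → same protein.

yes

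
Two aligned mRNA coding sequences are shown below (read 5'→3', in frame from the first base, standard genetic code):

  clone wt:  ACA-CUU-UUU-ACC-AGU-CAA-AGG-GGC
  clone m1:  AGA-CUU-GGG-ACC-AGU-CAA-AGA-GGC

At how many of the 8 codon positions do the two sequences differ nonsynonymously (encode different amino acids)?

Codon 1: ACA Thr / AGA Arg — nonsynonymous.
Codon 2: CUU Leu / CUU Leu — identical.
Codon 3: UUU Phe / GGG Gly — nonsynonymous.
Codon 4: ACC Thr / ACC Thr — identical.
Codon 5: AGU Ser / AGU Ser — identical.
Codon 6: CAA Gln / CAA Gln — identical.
Codon 7: AGG Arg / AGA Arg — synonymous.
Codon 8: GGC Gly / GGC Gly — identical.
Nonsynonymous differences: 2.

2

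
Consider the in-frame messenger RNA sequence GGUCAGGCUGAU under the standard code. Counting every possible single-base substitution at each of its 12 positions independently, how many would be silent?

8

Codon 1 (GGU, Gly): 3 synonymous substitutions.
Codon 2 (CAG, Gln): 1 synonymous substitution.
Codon 3 (GCU, Ala): 3 synonymous substitutions.
Codon 4 (GAU, Asp): 1 synonymous substitution.
Total: 3 + 1 + 3 + 1 = 8.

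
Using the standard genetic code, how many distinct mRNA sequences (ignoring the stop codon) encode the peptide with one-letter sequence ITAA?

Ile: 3 codons.
Thr: 4 codons.
Ala: 4 codons.
Ala: 4 codons.
3 × 4 × 4 × 4 = 192.

192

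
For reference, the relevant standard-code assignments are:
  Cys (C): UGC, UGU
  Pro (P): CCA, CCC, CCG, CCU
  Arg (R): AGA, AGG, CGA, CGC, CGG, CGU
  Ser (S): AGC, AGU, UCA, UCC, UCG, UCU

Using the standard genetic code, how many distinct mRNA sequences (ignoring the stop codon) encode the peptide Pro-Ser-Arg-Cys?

288

Pro: 4 codons.
Ser: 6 codons.
Arg: 6 codons.
Cys: 2 codons.
4 × 6 × 6 × 2 = 288.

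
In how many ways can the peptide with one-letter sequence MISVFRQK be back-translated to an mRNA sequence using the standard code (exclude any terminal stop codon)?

Met: 1 codon.
Ile: 3 codons.
Ser: 6 codons.
Val: 4 codons.
Phe: 2 codons.
Arg: 6 codons.
Gln: 2 codons.
Lys: 2 codons.
1 × 3 × 6 × 4 × 2 × 6 × 2 × 2 = 3456.

3456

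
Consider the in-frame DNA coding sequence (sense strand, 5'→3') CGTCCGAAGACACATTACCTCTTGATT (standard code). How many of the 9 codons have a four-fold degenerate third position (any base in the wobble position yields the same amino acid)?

4

Codon 1 CGT (Arg): third position 4-fold.
Codon 2 CCG (Pro): third position 4-fold.
Codon 3 AAG (Lys): third position 2-fold.
Codon 4 ACA (Thr): third position 4-fold.
Codon 5 CAT (His): third position 2-fold.
Codon 6 TAC (Tyr): third position 2-fold.
Codon 7 CTC (Leu): third position 4-fold.
Codon 8 TTG (Leu): third position 2-fold.
Codon 9 ATT (Ile): third position 3-fold.
Four-fold degenerate third positions: 4.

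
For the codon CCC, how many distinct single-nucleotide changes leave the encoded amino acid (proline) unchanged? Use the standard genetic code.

Position 1: none → 0 synonymous.
Position 2: none → 0 synonymous.
Position 3: CCT, CCA, CCG → 3 synonymous.
Total: 0 + 0 + 3 = 3.

3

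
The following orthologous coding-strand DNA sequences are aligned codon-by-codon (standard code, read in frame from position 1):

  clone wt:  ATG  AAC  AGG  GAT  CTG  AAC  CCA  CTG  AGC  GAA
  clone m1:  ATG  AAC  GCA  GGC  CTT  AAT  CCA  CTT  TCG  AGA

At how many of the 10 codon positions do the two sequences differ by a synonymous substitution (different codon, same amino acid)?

Codon 1: ATG Met / ATG Met — identical.
Codon 2: AAC Asn / AAC Asn — identical.
Codon 3: AGG Arg / GCA Ala — nonsynonymous.
Codon 4: GAT Asp / GGC Gly — nonsynonymous.
Codon 5: CTG Leu / CTT Leu — synonymous.
Codon 6: AAC Asn / AAT Asn — synonymous.
Codon 7: CCA Pro / CCA Pro — identical.
Codon 8: CTG Leu / CTT Leu — synonymous.
Codon 9: AGC Ser / TCG Ser — synonymous.
Codon 10: GAA Glu / AGA Arg — nonsynonymous.
Synonymous differences: 4.

4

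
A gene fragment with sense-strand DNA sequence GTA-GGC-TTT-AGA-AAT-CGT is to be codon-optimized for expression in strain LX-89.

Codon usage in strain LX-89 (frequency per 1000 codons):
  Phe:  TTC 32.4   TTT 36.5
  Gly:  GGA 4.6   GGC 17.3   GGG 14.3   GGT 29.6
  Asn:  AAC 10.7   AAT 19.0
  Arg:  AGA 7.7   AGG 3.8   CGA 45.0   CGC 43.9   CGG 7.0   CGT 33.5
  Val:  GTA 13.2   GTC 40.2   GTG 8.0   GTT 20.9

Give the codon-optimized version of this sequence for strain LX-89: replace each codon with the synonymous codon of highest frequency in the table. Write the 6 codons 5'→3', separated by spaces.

GTC GGT TTT CGA AAT CGA

Codon 1 (Val): best is GTC at 40.2.
Codon 2 (Gly): best is GGT at 29.6.
Codon 3 (Phe): best is TTT at 36.5.
Codon 4 (Arg): best is CGA at 45.0.
Codon 5 (Asn): best is AAT at 19.0.
Codon 6 (Arg): best is CGA at 45.0.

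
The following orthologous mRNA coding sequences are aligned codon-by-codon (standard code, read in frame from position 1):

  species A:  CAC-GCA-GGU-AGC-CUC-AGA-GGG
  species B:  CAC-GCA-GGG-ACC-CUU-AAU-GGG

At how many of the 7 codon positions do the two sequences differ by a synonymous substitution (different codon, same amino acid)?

Codon 1: CAC His / CAC His — identical.
Codon 2: GCA Ala / GCA Ala — identical.
Codon 3: GGU Gly / GGG Gly — synonymous.
Codon 4: AGC Ser / ACC Thr — nonsynonymous.
Codon 5: CUC Leu / CUU Leu — synonymous.
Codon 6: AGA Arg / AAU Asn — nonsynonymous.
Codon 7: GGG Gly / GGG Gly — identical.
Synonymous differences: 2.

2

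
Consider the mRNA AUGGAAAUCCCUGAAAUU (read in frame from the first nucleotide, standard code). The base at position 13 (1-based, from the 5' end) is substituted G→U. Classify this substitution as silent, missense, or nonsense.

nonsense

Position 13 falls in codon 5: GAA → Glu.
After the substitution the codon is UAA → Stop.
The new codon is a stop codon, so this is a nonsense mutation.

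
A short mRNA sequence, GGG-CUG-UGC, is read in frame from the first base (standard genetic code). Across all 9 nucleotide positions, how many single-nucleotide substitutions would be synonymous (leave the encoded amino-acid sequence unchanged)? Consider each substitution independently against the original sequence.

Codon 1 (GGG, Gly): 3 synonymous substitutions.
Codon 2 (CUG, Leu): 4 synonymous substitutions.
Codon 3 (UGC, Cys): 1 synonymous substitution.
Total: 3 + 4 + 1 = 8.

8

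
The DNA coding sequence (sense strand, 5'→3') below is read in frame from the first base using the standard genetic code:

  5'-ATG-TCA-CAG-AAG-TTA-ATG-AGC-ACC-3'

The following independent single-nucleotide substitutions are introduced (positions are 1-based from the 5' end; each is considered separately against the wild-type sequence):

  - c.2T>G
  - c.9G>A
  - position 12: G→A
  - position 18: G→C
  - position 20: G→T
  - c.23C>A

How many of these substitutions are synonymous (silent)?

2

Codon 1: ATG (Met) → AGG (Arg) — missense.
Codon 3: CAG (Gln) → CAA (Gln) — synonymous.
Codon 4: AAG (Lys) → AAA (Lys) — synonymous.
Codon 6: ATG (Met) → ATC (Ile) — missense.
Codon 7: AGC (Ser) → ATC (Ile) — missense.
Codon 8: ACC (Thr) → AAC (Asn) — missense.
Synonymous: 2 of 6.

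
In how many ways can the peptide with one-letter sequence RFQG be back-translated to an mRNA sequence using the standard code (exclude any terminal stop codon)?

Arg: 6 codons.
Phe: 2 codons.
Gln: 2 codons.
Gly: 4 codons.
6 × 2 × 2 × 4 = 96.

96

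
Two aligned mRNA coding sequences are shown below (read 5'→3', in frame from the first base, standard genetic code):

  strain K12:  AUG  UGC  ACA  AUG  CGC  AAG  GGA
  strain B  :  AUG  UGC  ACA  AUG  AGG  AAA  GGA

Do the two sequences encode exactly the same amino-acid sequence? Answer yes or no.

yes

Codon 1: AUG Met / AUG Met — identical.
Codon 2: UGC Cys / UGC Cys — identical.
Codon 3: ACA Thr / ACA Thr — identical.
Codon 4: AUG Met / AUG Met — identical.
Codon 5: CGC Arg / AGG Arg — synonymous.
Codon 6: AAG Lys / AAA Lys — synonymous.
Codon 7: GGA Gly / GGA Gly — identical.
Nonsynonymous differences: 0 → same protein.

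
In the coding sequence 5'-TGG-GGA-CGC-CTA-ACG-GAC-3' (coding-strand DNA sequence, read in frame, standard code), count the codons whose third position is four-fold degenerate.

4

Codon 1 TGG (Trp): third position 1-fold.
Codon 2 GGA (Gly): third position 4-fold.
Codon 3 CGC (Arg): third position 4-fold.
Codon 4 CTA (Leu): third position 4-fold.
Codon 5 ACG (Thr): third position 4-fold.
Codon 6 GAC (Asp): third position 2-fold.
Four-fold degenerate third positions: 4.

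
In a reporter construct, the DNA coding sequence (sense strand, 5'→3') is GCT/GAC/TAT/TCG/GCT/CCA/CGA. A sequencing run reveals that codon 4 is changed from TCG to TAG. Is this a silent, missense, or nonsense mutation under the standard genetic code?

Position 11 falls in codon 4: TCG → Ser.
After the substitution the codon is TAG → Stop.
The new codon is a stop codon, so this is a nonsense mutation.

nonsense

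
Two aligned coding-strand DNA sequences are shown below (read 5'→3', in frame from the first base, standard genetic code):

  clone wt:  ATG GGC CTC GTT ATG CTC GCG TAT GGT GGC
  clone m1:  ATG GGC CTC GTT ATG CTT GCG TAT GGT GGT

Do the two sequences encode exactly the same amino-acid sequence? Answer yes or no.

yes

Codon 1: ATG Met / ATG Met — identical.
Codon 2: GGC Gly / GGC Gly — identical.
Codon 3: CTC Leu / CTC Leu — identical.
Codon 4: GTT Val / GTT Val — identical.
Codon 5: ATG Met / ATG Met — identical.
Codon 6: CTC Leu / CTT Leu — synonymous.
Codon 7: GCG Ala / GCG Ala — identical.
Codon 8: TAT Tyr / TAT Tyr — identical.
Codon 9: GGT Gly / GGT Gly — identical.
Codon 10: GGC Gly / GGT Gly — synonymous.
Nonsynonymous differences: 0 → same protein.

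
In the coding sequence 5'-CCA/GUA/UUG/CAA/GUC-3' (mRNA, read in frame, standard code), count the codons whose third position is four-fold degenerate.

3

Codon 1 CCA (Pro): third position 4-fold.
Codon 2 GUA (Val): third position 4-fold.
Codon 3 UUG (Leu): third position 2-fold.
Codon 4 CAA (Gln): third position 2-fold.
Codon 5 GUC (Val): third position 4-fold.
Four-fold degenerate third positions: 3.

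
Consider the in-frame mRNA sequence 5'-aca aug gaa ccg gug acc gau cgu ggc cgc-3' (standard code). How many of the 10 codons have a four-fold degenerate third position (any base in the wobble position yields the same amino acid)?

Codon 1 ACA (Thr): third position 4-fold.
Codon 2 AUG (Met): third position 1-fold.
Codon 3 GAA (Glu): third position 2-fold.
Codon 4 CCG (Pro): third position 4-fold.
Codon 5 GUG (Val): third position 4-fold.
Codon 6 ACC (Thr): third position 4-fold.
Codon 7 GAU (Asp): third position 2-fold.
Codon 8 CGU (Arg): third position 4-fold.
Codon 9 GGC (Gly): third position 4-fold.
Codon 10 CGC (Arg): third position 4-fold.
Four-fold degenerate third positions: 7.

7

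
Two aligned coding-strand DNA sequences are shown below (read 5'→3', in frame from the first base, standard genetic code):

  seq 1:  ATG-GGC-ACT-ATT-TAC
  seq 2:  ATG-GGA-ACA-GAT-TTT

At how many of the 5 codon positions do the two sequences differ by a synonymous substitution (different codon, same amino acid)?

2

Codon 1: ATG Met / ATG Met — identical.
Codon 2: GGC Gly / GGA Gly — synonymous.
Codon 3: ACT Thr / ACA Thr — synonymous.
Codon 4: ATT Ile / GAT Asp — nonsynonymous.
Codon 5: TAC Tyr / TTT Phe — nonsynonymous.
Synonymous differences: 2.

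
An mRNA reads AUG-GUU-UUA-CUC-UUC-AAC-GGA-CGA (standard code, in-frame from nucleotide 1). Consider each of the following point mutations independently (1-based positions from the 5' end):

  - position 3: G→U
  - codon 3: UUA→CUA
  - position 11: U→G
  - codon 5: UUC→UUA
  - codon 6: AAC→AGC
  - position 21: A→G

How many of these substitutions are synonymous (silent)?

2

Codon 1: AUG (Met) → AUU (Ile) — missense.
Codon 3: UUA (Leu) → CUA (Leu) — synonymous.
Codon 4: CUC (Leu) → CGC (Arg) — missense.
Codon 5: UUC (Phe) → UUA (Leu) — missense.
Codon 6: AAC (Asn) → AGC (Ser) — missense.
Codon 7: GGA (Gly) → GGG (Gly) — synonymous.
Synonymous: 2 of 6.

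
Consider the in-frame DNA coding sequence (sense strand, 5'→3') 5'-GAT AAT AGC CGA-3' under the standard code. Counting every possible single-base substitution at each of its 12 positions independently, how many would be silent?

Codon 1 (GAT, Asp): 1 synonymous substitution.
Codon 2 (AAT, Asn): 1 synonymous substitution.
Codon 3 (AGC, Ser): 1 synonymous substitution.
Codon 4 (CGA, Arg): 4 synonymous substitutions.
Total: 1 + 1 + 1 + 4 = 7.

7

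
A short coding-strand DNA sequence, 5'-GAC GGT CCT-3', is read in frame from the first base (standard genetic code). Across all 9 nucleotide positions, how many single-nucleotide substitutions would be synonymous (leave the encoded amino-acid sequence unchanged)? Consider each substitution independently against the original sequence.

7

Codon 1 (GAC, Asp): 1 synonymous substitution.
Codon 2 (GGT, Gly): 3 synonymous substitutions.
Codon 3 (CCT, Pro): 3 synonymous substitutions.
Total: 1 + 3 + 3 = 7.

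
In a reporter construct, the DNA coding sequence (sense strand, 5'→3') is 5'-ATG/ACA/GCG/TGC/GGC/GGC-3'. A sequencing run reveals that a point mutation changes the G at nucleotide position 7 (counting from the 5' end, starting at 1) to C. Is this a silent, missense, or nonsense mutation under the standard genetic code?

missense

Position 7 falls in codon 3: GCG → Ala.
After the substitution the codon is CCG → Pro.
Ala ≠ Pro, so this is a missense mutation.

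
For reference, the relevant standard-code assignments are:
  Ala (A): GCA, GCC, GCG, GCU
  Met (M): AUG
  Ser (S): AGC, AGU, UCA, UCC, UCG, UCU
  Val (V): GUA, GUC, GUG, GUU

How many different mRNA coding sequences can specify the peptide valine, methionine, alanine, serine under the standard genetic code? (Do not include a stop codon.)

Val: 4 codons.
Met: 1 codon.
Ala: 4 codons.
Ser: 6 codons.
4 × 1 × 4 × 6 = 96.

96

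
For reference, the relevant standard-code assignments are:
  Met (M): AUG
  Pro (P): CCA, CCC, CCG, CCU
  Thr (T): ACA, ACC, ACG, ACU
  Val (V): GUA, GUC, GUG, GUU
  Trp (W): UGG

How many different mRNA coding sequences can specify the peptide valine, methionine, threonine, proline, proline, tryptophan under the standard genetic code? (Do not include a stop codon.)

256

Val: 4 codons.
Met: 1 codon.
Thr: 4 codons.
Pro: 4 codons.
Pro: 4 codons.
Trp: 1 codon.
4 × 1 × 4 × 4 × 4 × 1 = 256.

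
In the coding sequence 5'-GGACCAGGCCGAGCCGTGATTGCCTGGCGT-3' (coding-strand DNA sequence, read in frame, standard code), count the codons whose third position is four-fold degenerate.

Codon 1 GGA (Gly): third position 4-fold.
Codon 2 CCA (Pro): third position 4-fold.
Codon 3 GGC (Gly): third position 4-fold.
Codon 4 CGA (Arg): third position 4-fold.
Codon 5 GCC (Ala): third position 4-fold.
Codon 6 GTG (Val): third position 4-fold.
Codon 7 ATT (Ile): third position 3-fold.
Codon 8 GCC (Ala): third position 4-fold.
Codon 9 TGG (Trp): third position 1-fold.
Codon 10 CGT (Arg): third position 4-fold.
Four-fold degenerate third positions: 8.

8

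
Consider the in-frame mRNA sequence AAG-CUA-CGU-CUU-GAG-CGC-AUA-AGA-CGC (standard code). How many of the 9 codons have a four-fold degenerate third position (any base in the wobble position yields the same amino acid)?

5

Codon 1 AAG (Lys): third position 2-fold.
Codon 2 CUA (Leu): third position 4-fold.
Codon 3 CGU (Arg): third position 4-fold.
Codon 4 CUU (Leu): third position 4-fold.
Codon 5 GAG (Glu): third position 2-fold.
Codon 6 CGC (Arg): third position 4-fold.
Codon 7 AUA (Ile): third position 3-fold.
Codon 8 AGA (Arg): third position 2-fold.
Codon 9 CGC (Arg): third position 4-fold.
Four-fold degenerate third positions: 5.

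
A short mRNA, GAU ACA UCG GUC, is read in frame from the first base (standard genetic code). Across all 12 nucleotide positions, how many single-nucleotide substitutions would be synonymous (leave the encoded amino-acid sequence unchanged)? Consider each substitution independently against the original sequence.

Codon 1 (GAU, Asp): 1 synonymous substitution.
Codon 2 (ACA, Thr): 3 synonymous substitutions.
Codon 3 (UCG, Ser): 3 synonymous substitutions.
Codon 4 (GUC, Val): 3 synonymous substitutions.
Total: 1 + 3 + 3 + 3 = 10.

10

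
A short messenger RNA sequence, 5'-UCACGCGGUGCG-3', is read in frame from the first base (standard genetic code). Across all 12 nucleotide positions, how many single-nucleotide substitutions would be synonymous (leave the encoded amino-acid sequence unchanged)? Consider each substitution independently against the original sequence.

Codon 1 (UCA, Ser): 3 synonymous substitutions.
Codon 2 (CGC, Arg): 3 synonymous substitutions.
Codon 3 (GGU, Gly): 3 synonymous substitutions.
Codon 4 (GCG, Ala): 3 synonymous substitutions.
Total: 3 + 3 + 3 + 3 = 12.

12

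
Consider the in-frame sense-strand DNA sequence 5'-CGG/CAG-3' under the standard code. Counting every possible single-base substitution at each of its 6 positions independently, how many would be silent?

Codon 1 (CGG, Arg): 4 synonymous substitutions.
Codon 2 (CAG, Gln): 1 synonymous substitution.
Total: 4 + 1 = 5.

5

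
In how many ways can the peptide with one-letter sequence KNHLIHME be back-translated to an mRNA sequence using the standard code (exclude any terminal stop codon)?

Lys: 2 codons.
Asn: 2 codons.
His: 2 codons.
Leu: 6 codons.
Ile: 3 codons.
His: 2 codons.
Met: 1 codon.
Glu: 2 codons.
2 × 2 × 2 × 6 × 3 × 2 × 1 × 2 = 576.

576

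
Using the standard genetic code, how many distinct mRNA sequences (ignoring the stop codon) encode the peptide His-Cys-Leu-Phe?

48

His: 2 codons.
Cys: 2 codons.
Leu: 6 codons.
Phe: 2 codons.
2 × 2 × 6 × 2 = 48.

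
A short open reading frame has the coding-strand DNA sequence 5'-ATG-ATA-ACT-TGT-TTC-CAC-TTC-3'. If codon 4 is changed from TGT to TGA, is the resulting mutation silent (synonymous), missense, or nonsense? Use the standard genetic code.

nonsense

Position 12 falls in codon 4: TGT → Cys.
After the substitution the codon is TGA → Stop.
The new codon is a stop codon, so this is a nonsense mutation.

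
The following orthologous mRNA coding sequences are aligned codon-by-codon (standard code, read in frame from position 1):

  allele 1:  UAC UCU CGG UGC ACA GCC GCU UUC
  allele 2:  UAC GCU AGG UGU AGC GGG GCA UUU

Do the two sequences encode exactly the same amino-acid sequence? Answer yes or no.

no

Codon 1: UAC Tyr / UAC Tyr — identical.
Codon 2: UCU Ser / GCU Ala — nonsynonymous.
Codon 3: CGG Arg / AGG Arg — synonymous.
Codon 4: UGC Cys / UGU Cys — synonymous.
Codon 5: ACA Thr / AGC Ser — nonsynonymous.
Codon 6: GCC Ala / GGG Gly — nonsynonymous.
Codon 7: GCU Ala / GCA Ala — synonymous.
Codon 8: UUC Phe / UUU Phe — synonymous.
Nonsynonymous differences: 3 → different protein.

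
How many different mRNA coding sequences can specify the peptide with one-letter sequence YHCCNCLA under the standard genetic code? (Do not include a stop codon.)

Tyr: 2 codons.
His: 2 codons.
Cys: 2 codons.
Cys: 2 codons.
Asn: 2 codons.
Cys: 2 codons.
Leu: 6 codons.
Ala: 4 codons.
2 × 2 × 2 × 2 × 2 × 2 × 6 × 4 = 1536.

1536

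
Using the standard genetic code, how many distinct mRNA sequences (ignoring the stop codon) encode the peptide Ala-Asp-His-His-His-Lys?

Ala: 4 codons.
Asp: 2 codons.
His: 2 codons.
His: 2 codons.
His: 2 codons.
Lys: 2 codons.
4 × 2 × 2 × 2 × 2 × 2 = 128.

128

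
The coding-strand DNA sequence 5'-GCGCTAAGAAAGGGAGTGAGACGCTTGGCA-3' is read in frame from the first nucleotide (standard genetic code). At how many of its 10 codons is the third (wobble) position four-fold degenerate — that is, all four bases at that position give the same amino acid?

Codon 1 GCG (Ala): third position 4-fold.
Codon 2 CTA (Leu): third position 4-fold.
Codon 3 AGA (Arg): third position 2-fold.
Codon 4 AAG (Lys): third position 2-fold.
Codon 5 GGA (Gly): third position 4-fold.
Codon 6 GTG (Val): third position 4-fold.
Codon 7 AGA (Arg): third position 2-fold.
Codon 8 CGC (Arg): third position 4-fold.
Codon 9 TTG (Leu): third position 2-fold.
Codon 10 GCA (Ala): third position 4-fold.
Four-fold degenerate third positions: 6.

6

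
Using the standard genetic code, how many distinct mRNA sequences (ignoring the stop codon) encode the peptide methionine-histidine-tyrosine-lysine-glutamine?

16

Met: 1 codon.
His: 2 codons.
Tyr: 2 codons.
Lys: 2 codons.
Gln: 2 codons.
1 × 2 × 2 × 2 × 2 = 16.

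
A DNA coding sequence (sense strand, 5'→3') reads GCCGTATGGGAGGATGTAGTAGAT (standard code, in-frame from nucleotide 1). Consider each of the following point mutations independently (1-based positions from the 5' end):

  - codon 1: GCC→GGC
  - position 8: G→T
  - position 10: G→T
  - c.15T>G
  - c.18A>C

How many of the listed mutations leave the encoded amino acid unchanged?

1

Codon 1: GCC (Ala) → GGC (Gly) — missense.
Codon 3: TGG (Trp) → TTG (Leu) — missense.
Codon 4: GAG (Glu) → TAG (Stop) — nonsense.
Codon 5: GAT (Asp) → GAG (Glu) — missense.
Codon 6: GTA (Val) → GTC (Val) — synonymous.
Synonymous: 1 of 5.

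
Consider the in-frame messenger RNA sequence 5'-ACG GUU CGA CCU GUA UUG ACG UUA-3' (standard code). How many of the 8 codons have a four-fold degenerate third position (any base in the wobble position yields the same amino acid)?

6

Codon 1 ACG (Thr): third position 4-fold.
Codon 2 GUU (Val): third position 4-fold.
Codon 3 CGA (Arg): third position 4-fold.
Codon 4 CCU (Pro): third position 4-fold.
Codon 5 GUA (Val): third position 4-fold.
Codon 6 UUG (Leu): third position 2-fold.
Codon 7 ACG (Thr): third position 4-fold.
Codon 8 UUA (Leu): third position 2-fold.
Four-fold degenerate third positions: 6.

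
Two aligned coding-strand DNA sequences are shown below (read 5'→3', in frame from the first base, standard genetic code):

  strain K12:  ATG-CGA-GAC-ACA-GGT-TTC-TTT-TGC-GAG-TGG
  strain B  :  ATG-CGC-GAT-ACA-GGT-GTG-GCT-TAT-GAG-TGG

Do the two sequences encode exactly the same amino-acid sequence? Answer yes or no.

no

Codon 1: ATG Met / ATG Met — identical.
Codon 2: CGA Arg / CGC Arg — synonymous.
Codon 3: GAC Asp / GAT Asp — synonymous.
Codon 4: ACA Thr / ACA Thr — identical.
Codon 5: GGT Gly / GGT Gly — identical.
Codon 6: TTC Phe / GTG Val — nonsynonymous.
Codon 7: TTT Phe / GCT Ala — nonsynonymous.
Codon 8: TGC Cys / TAT Tyr — nonsynonymous.
Codon 9: GAG Glu / GAG Glu — identical.
Codon 10: TGG Trp / TGG Trp — identical.
Nonsynonymous differences: 3 → different protein.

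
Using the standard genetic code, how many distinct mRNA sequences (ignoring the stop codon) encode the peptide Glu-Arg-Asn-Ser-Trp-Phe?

288

Glu: 2 codons.
Arg: 6 codons.
Asn: 2 codons.
Ser: 6 codons.
Trp: 1 codon.
Phe: 2 codons.
2 × 6 × 2 × 6 × 1 × 2 = 288.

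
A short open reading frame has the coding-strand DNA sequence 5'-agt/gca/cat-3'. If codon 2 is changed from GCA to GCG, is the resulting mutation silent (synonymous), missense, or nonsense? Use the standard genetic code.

Position 6 falls in codon 2: GCA → Ala.
After the substitution the codon is GCG → Ala.
Both encode Ala, so the change is synonymous.

silent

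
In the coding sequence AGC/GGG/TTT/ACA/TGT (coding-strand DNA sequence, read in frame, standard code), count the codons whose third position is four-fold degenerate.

Codon 1 AGC (Ser): third position 2-fold.
Codon 2 GGG (Gly): third position 4-fold.
Codon 3 TTT (Phe): third position 2-fold.
Codon 4 ACA (Thr): third position 4-fold.
Codon 5 TGT (Cys): third position 2-fold.
Four-fold degenerate third positions: 2.

2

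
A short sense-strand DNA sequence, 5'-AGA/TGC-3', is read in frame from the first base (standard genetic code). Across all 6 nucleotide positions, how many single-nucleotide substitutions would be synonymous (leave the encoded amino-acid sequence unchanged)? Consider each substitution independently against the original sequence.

3

Codon 1 (AGA, Arg): 2 synonymous substitutions.
Codon 2 (TGC, Cys): 1 synonymous substitution.
Total: 2 + 1 = 3.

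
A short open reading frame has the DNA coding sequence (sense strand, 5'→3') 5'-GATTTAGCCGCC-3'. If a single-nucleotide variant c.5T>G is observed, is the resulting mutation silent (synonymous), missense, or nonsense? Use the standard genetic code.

nonsense

Position 5 falls in codon 2: TTA → Leu.
After the substitution the codon is TGA → Stop.
The new codon is a stop codon, so this is a nonsense mutation.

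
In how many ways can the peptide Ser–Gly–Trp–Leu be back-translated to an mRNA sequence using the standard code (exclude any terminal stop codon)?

Ser: 6 codons.
Gly: 4 codons.
Trp: 1 codon.
Leu: 6 codons.
6 × 4 × 1 × 6 = 144.

144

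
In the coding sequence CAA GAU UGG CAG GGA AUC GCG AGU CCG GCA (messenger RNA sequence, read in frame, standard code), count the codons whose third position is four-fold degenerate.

4

Codon 1 CAA (Gln): third position 2-fold.
Codon 2 GAU (Asp): third position 2-fold.
Codon 3 UGG (Trp): third position 1-fold.
Codon 4 CAG (Gln): third position 2-fold.
Codon 5 GGA (Gly): third position 4-fold.
Codon 6 AUC (Ile): third position 3-fold.
Codon 7 GCG (Ala): third position 4-fold.
Codon 8 AGU (Ser): third position 2-fold.
Codon 9 CCG (Pro): third position 4-fold.
Codon 10 GCA (Ala): third position 4-fold.
Four-fold degenerate third positions: 4.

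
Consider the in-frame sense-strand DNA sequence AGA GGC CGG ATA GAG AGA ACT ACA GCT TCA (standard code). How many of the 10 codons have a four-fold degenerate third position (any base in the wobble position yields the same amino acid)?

6

Codon 1 AGA (Arg): third position 2-fold.
Codon 2 GGC (Gly): third position 4-fold.
Codon 3 CGG (Arg): third position 4-fold.
Codon 4 ATA (Ile): third position 3-fold.
Codon 5 GAG (Glu): third position 2-fold.
Codon 6 AGA (Arg): third position 2-fold.
Codon 7 ACT (Thr): third position 4-fold.
Codon 8 ACA (Thr): third position 4-fold.
Codon 9 GCT (Ala): third position 4-fold.
Codon 10 TCA (Ser): third position 4-fold.
Four-fold degenerate third positions: 6.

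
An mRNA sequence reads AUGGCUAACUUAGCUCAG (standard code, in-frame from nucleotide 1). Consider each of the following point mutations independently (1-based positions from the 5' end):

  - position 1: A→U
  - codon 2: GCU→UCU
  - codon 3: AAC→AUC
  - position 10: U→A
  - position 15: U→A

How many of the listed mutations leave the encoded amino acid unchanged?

1

Codon 1: AUG (Met) → UUG (Leu) — missense.
Codon 2: GCU (Ala) → UCU (Ser) — missense.
Codon 3: AAC (Asn) → AUC (Ile) — missense.
Codon 4: UUA (Leu) → AUA (Ile) — missense.
Codon 5: GCU (Ala) → GCA (Ala) — synonymous.
Synonymous: 1 of 5.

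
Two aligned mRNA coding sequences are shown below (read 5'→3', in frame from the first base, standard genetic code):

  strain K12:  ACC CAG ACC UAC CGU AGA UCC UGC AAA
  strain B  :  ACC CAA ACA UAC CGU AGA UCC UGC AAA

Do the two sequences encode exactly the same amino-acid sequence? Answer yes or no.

yes

Codon 1: ACC Thr / ACC Thr — identical.
Codon 2: CAG Gln / CAA Gln — synonymous.
Codon 3: ACC Thr / ACA Thr — synonymous.
Codon 4: UAC Tyr / UAC Tyr — identical.
Codon 5: CGU Arg / CGU Arg — identical.
Codon 6: AGA Arg / AGA Arg — identical.
Codon 7: UCC Ser / UCC Ser — identical.
Codon 8: UGC Cys / UGC Cys — identical.
Codon 9: AAA Lys / AAA Lys — identical.
Nonsynonymous differences: 0 → same protein.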